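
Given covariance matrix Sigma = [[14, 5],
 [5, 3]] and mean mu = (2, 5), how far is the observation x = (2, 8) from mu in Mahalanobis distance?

Step 1 — centre the observation: (x - mu) = (0, 3).

Step 2 — invert Sigma. det(Sigma) = 14·3 - (5)² = 17.
  Sigma^{-1} = (1/det) · [[d, -b], [-b, a]] = [[0.1765, -0.2941],
 [-0.2941, 0.8235]].

Step 3 — form the quadratic (x - mu)^T · Sigma^{-1} · (x - mu):
  Sigma^{-1} · (x - mu) = (-0.8824, 2.4706).
  (x - mu)^T · [Sigma^{-1} · (x - mu)] = (0)·(-0.8824) + (3)·(2.4706) = 7.4118.

Step 4 — take square root: d = √(7.4118) ≈ 2.7225.

d(x, mu) = √(7.4118) ≈ 2.7225


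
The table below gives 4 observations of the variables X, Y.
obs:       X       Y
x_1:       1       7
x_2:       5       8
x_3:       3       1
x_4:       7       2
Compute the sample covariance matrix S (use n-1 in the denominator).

Step 1 — column means:
  mean(X) = (1 + 5 + 3 + 7) / 4 = 16/4 = 4
  mean(Y) = (7 + 8 + 1 + 2) / 4 = 18/4 = 4.5

Step 2 — sample covariance S[i,j] = (1/(n-1)) · Σ_k (x_{k,i} - mean_i) · (x_{k,j} - mean_j), with n-1 = 3.
  S[X,X] = ((-3)·(-3) + (1)·(1) + (-1)·(-1) + (3)·(3)) / 3 = 20/3 = 6.6667
  S[X,Y] = ((-3)·(2.5) + (1)·(3.5) + (-1)·(-3.5) + (3)·(-2.5)) / 3 = -8/3 = -2.6667
  S[Y,Y] = ((2.5)·(2.5) + (3.5)·(3.5) + (-3.5)·(-3.5) + (-2.5)·(-2.5)) / 3 = 37/3 = 12.3333

S is symmetric (S[j,i] = S[i,j]). Assembling:

S = [[6.6667, -2.6667],
 [-2.6667, 12.3333]]


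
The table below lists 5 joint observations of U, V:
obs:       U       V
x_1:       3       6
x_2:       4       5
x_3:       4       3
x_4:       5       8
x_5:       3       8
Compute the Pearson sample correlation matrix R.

Step 1 — column means:
  mean(U) = (3 + 4 + 4 + 5 + 3) / 5 = 19/5 = 3.8
  mean(V) = (6 + 5 + 3 + 8 + 8) / 5 = 30/5 = 6

Step 2 — sample variances and covariances s[i,j] = (1/(n-1)) · Σ_k (x_{k,i} - mean_i) · (x_{k,j} - mean_j), with n-1 = 4:
  s[U,U] = ((-0.8)·(-0.8) + (0.2)·(0.2) + (0.2)·(0.2) + (1.2)·(1.2) + (-0.8)·(-0.8)) / 4 = 2.8/4 = 0.7
  s[U,V] = ((-0.8)·(0) + (0.2)·(-1) + (0.2)·(-3) + (1.2)·(2) + (-0.8)·(2)) / 4 = 0/4 = 0
  s[V,V] = ((0)·(0) + (-1)·(-1) + (-3)·(-3) + (2)·(2) + (2)·(2)) / 4 = 18/4 = 4.5
  Sample standard deviations s_i = √(s[i,i]):
  s(U) = √(0.7) = 0.8367
  s(V) = √(4.5) = 2.1213

Step 3 — r_{ij} = s_{ij} / (s_i · s_j):
  r[U,U] = 1 (diagonal).
  r[U,V] = 0 / (0.8367 · 2.1213) = 0 / 1.7748 = 0
  r[V,V] = 1 (diagonal).

R is symmetric with unit diagonal. Assembling:

R = [[1, 0],
 [0, 1]]


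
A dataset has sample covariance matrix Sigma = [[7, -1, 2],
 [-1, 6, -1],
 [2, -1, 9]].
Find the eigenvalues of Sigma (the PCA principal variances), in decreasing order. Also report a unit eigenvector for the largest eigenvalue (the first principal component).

Step 1 — characteristic polynomial p(λ) = det(λI - Sigma) = λ³ - tr·λ² + c_1·λ - det, where tr = trace, c_1 = sum of the principal 2×2 minors, det = det(Sigma):
  tr = 7 + 6 + 9 = 22,
  c_1 = (7·6 - (-1)²) + (7·9 - (2)²) + (6·9 - (-1)²) = 41 + 59 + 53 = 153,
  det = 7·(6·9 - (-1)²) - (-1)·((-1)·9 - (-1)·(2)) + (2)·((-1)·(-1) - 6·(2)) = 7·(53) - (-1)·(-7) + (2)·(-11) = 342.
  So p(λ) = λ³ - 22λ² + 153λ - 342.
Step 2 — look for an integer root (rational root theorem: any rational root is an integer divisor of 342). Testing λ = 6:
  p(6) = 216 - 792 + 918 - 342 = 0  ✓
  Dividing out (λ - 6): p(λ) = (λ - 6)(λ² - 16λ + 57).
Step 3 — remaining eigenvalues from the quadratic λ² - 16λ + 57 = 0:
  Δ = 16² - 4·57 = 256 - 228 = 28,  λ = (16 ± √28)/2 = (16 ± 5.2915)/2 ≈ 10.6458 or 5.3542.
  Sorted: λ_1 = 10.6458,  λ_2 = 6,  λ_3 = 5.3542  (check: sum = 22 = tr ✓).

Step 4 — unit eigenvector for λ_1 ≈ 10.6458: v spans the null space of (Sigma - λ_1 I), whose rows are
  r_1 = (-3.6458, -1, 2),  r_2 = (-1, -4.6458, -1),  r_3 = (2, -1, -1.6458).
  v is orthogonal to every row, so take v ∝ r_1 × r_2 = ((-1)·(-1) - (2)·(-4.6458), (2)·(-1) - (-3.6458)·(-1), (-3.6458)·(-4.6458) - (-1)·(-1)) ≈ (10.2915, -5.6458, 15.9373).
  Let u = (10.2915, -5.6458, 15.9373).
  ||u|| = √((10.2915)² + (-5.6458)² + (15.9373)²) = √(391.7856) ≈ 19.7936,  v_1 = u/||u|| ≈ (0.5199, -0.2852, 0.8052) (||v_1|| = 1).

λ_1 = 10.6458,  λ_2 = 6,  λ_3 = 5.3542;  v_1 ≈ (0.5199, -0.2852, 0.8052)


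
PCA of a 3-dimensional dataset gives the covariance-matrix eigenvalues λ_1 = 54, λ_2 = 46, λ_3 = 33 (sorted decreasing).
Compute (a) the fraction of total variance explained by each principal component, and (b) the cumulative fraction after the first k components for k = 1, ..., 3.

Step 1 — total variance = trace(Sigma) = Σ λ_i = 54 + 46 + 33 = 133.

Step 2 — fraction explained by component i = λ_i / Σ λ:
  PC1: 54/133 = 0.406
  PC2: 46/133 = 0.3459
  PC3: 33/133 = 0.2481

Step 3 — cumulative fraction after k components = (λ_1 + ... + λ_k) / Σ λ:
  k = 1: 54/133 = 0.406
  k = 2: (54 + 46)/133 = 100/133 = 0.7519
  k = 3: (54 + 46 + 33)/133 = 133/133 = 1

Summary (fraction, with percent):

explained: PC1 0.406 (40.6%), PC2 0.3459 (34.59%), PC3 0.2481 (24.81%);  cumulative: 0.406, 0.7519, 1


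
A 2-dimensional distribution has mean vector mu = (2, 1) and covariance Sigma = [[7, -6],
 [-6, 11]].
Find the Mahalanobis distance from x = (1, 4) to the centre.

Step 1 — centre the observation: (x - mu) = (-1, 3).

Step 2 — invert Sigma. det(Sigma) = 7·11 - (-6)² = 41.
  Sigma^{-1} = (1/det) · [[d, -b], [-b, a]] = [[0.2683, 0.1463],
 [0.1463, 0.1707]].

Step 3 — form the quadratic (x - mu)^T · Sigma^{-1} · (x - mu):
  Sigma^{-1} · (x - mu) = (0.1707, 0.3659).
  (x - mu)^T · [Sigma^{-1} · (x - mu)] = (-1)·(0.1707) + (3)·(0.3659) = 0.9268.

Step 4 — take square root: d = √(0.9268) ≈ 0.9627.

d(x, mu) = √(0.9268) ≈ 0.9627


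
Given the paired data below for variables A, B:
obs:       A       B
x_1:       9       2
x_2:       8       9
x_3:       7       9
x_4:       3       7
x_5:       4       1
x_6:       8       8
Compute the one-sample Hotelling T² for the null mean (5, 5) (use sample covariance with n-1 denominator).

Step 1 — sample mean vector:
  mean(A) = (9 + 8 + 7 + 3 + 4 + 8) / 6 = 39/6 = 6.5
  mean(B) = (2 + 9 + 9 + 7 + 1 + 8) / 6 = 36/6 = 6
  x̄ = (6.5, 6),  deviation x̄ - mu_0 = (6.5, 6) - (5, 5) = (1.5, 1).

Step 2 — sample covariance matrix, S[i,j] = (1/(n-1)) · Σ_k (x_{k,i} - mean_i) · (x_{k,j} - mean_j), divisor n-1 = 5:
  S[A,A] = ((2.5)·(2.5) + (1.5)·(1.5) + (0.5)·(0.5) + (-3.5)·(-3.5) + (-2.5)·(-2.5) + (1.5)·(1.5)) / 5 = 29.5/5 = 5.9
  S[A,B] = ((2.5)·(-4) + (1.5)·(3) + (0.5)·(3) + (-3.5)·(1) + (-2.5)·(-5) + (1.5)·(2)) / 5 = 8/5 = 1.6
  S[B,B] = ((-4)·(-4) + (3)·(3) + (3)·(3) + (1)·(1) + (-5)·(-5) + (2)·(2)) / 5 = 64/5 = 12.8
  S = [[5.9, 1.6],
 [1.6, 12.8]].

Step 3 — invert S. det(S) = 5.9·12.8 - (1.6)² = 72.96.
  S^{-1} = (1/det) · [[d, -b], [-b, a]] = [[0.1754, -0.0219],
 [-0.0219, 0.0809]].

Step 4 — quadratic form (x̄ - mu_0)^T · S^{-1} · (x̄ - mu_0):
  S^{-1} · (x̄ - mu_0) = (0.2412, 0.048),
  (x̄ - mu_0)^T · [...] = (1.5)·(0.2412) + (1)·(0.048) = 0.4098.

Step 5 — scale by n: T² = 6 · 0.4098 = 2.4589.

T² ≈ 2.4589


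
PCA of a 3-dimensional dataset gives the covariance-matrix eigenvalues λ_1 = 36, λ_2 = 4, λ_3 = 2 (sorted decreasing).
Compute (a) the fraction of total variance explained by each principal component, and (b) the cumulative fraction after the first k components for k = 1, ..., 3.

Step 1 — total variance = trace(Sigma) = Σ λ_i = 36 + 4 + 2 = 42.

Step 2 — fraction explained by component i = λ_i / Σ λ:
  PC1: 36/42 = 0.8571
  PC2: 4/42 = 0.0952
  PC3: 2/42 = 0.0476

Step 3 — cumulative fraction after k components = (λ_1 + ... + λ_k) / Σ λ:
  k = 1: 36/42 = 0.8571
  k = 2: (36 + 4)/42 = 40/42 = 0.9524
  k = 3: (36 + 4 + 2)/42 = 42/42 = 1

Summary (fraction, with percent):

explained: PC1 0.8571 (85.71%), PC2 0.0952 (9.52%), PC3 0.0476 (4.76%);  cumulative: 0.8571, 0.9524, 1


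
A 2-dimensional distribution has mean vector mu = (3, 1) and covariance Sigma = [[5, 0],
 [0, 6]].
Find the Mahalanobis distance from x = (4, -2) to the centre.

Step 1 — centre the observation: (x - mu) = (1, -3).

Step 2 — invert Sigma. det(Sigma) = 5·6 - (0)² = 30.
  Sigma^{-1} = (1/det) · [[d, -b], [-b, a]] = [[0.2, 0],
 [0, 0.1667]].

Step 3 — form the quadratic (x - mu)^T · Sigma^{-1} · (x - mu):
  Sigma^{-1} · (x - mu) = (0.2, -0.5).
  (x - mu)^T · [Sigma^{-1} · (x - mu)] = (1)·(0.2) + (-3)·(-0.5) = 1.7.

Step 4 — take square root: d = √(1.7) ≈ 1.3038.

d(x, mu) = √(1.7) ≈ 1.3038


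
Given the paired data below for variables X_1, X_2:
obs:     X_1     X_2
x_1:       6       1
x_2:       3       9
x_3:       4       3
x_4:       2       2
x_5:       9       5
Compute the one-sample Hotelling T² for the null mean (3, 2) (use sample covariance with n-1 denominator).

Step 1 — sample mean vector:
  mean(X_1) = (6 + 3 + 4 + 2 + 9) / 5 = 24/5 = 4.8
  mean(X_2) = (1 + 9 + 3 + 2 + 5) / 5 = 20/5 = 4
  x̄ = (4.8, 4),  deviation x̄ - mu_0 = (4.8, 4) - (3, 2) = (1.8, 2).

Step 2 — sample covariance matrix, S[i,j] = (1/(n-1)) · Σ_k (x_{k,i} - mean_i) · (x_{k,j} - mean_j), divisor n-1 = 4:
  S[X_1,X_1] = ((1.2)·(1.2) + (-1.8)·(-1.8) + (-0.8)·(-0.8) + (-2.8)·(-2.8) + (4.2)·(4.2)) / 4 = 30.8/4 = 7.7
  S[X_1,X_2] = ((1.2)·(-3) + (-1.8)·(5) + (-0.8)·(-1) + (-2.8)·(-2) + (4.2)·(1)) / 4 = -2/4 = -0.5
  S[X_2,X_2] = ((-3)·(-3) + (5)·(5) + (-1)·(-1) + (-2)·(-2) + (1)·(1)) / 4 = 40/4 = 10
  S = [[7.7, -0.5],
 [-0.5, 10]].

Step 3 — invert S. det(S) = 7.7·10 - (-0.5)² = 76.75.
  S^{-1} = (1/det) · [[d, -b], [-b, a]] = [[0.1303, 0.0065],
 [0.0065, 0.1003]].

Step 4 — quadratic form (x̄ - mu_0)^T · S^{-1} · (x̄ - mu_0):
  S^{-1} · (x̄ - mu_0) = (0.2476, 0.2124),
  (x̄ - mu_0)^T · [...] = (1.8)·(0.2476) + (2)·(0.2124) = 0.8704.

Step 5 — scale by n: T² = 5 · 0.8704 = 4.3518.

T² ≈ 4.3518


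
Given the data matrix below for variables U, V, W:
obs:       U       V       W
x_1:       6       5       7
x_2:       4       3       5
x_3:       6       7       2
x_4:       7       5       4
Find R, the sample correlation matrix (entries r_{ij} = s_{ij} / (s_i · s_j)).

Step 1 — column means:
  mean(U) = (6 + 4 + 6 + 7) / 4 = 23/4 = 5.75
  mean(V) = (5 + 3 + 7 + 5) / 4 = 20/4 = 5
  mean(W) = (7 + 5 + 2 + 4) / 4 = 18/4 = 4.5

Step 2 — sample variances and covariances s[i,j] = (1/(n-1)) · Σ_k (x_{k,i} - mean_i) · (x_{k,j} - mean_j), with n-1 = 3:
  s[U,U] = ((0.25)·(0.25) + (-1.75)·(-1.75) + (0.25)·(0.25) + (1.25)·(1.25)) / 3 = 4.75/3 = 1.5833
  s[U,V] = ((0.25)·(0) + (-1.75)·(-2) + (0.25)·(2) + (1.25)·(0)) / 3 = 4/3 = 1.3333
  s[U,W] = ((0.25)·(2.5) + (-1.75)·(0.5) + (0.25)·(-2.5) + (1.25)·(-0.5)) / 3 = -1.5/3 = -0.5
  s[V,V] = ((0)·(0) + (-2)·(-2) + (2)·(2) + (0)·(0)) / 3 = 8/3 = 2.6667
  s[V,W] = ((0)·(2.5) + (-2)·(0.5) + (2)·(-2.5) + (0)·(-0.5)) / 3 = -6/3 = -2
  s[W,W] = ((2.5)·(2.5) + (0.5)·(0.5) + (-2.5)·(-2.5) + (-0.5)·(-0.5)) / 3 = 13/3 = 4.3333
  Sample standard deviations s_i = √(s[i,i]):
  s(U) = √(1.5833) = 1.2583
  s(V) = √(2.6667) = 1.633
  s(W) = √(4.3333) = 2.0817

Step 3 — r_{ij} = s_{ij} / (s_i · s_j):
  r[U,U] = 1 (diagonal).
  r[U,V] = 1.3333 / (1.2583 · 1.633) = 1.3333 / 2.0548 = 0.6489
  r[U,W] = -0.5 / (1.2583 · 2.0817) = -0.5 / 2.6194 = -0.1909
  r[V,V] = 1 (diagonal).
  r[V,W] = -2 / (1.633 · 2.0817) = -2 / 3.3993 = -0.5883
  r[W,W] = 1 (diagonal).

R is symmetric with unit diagonal. Assembling:

R = [[1, 0.6489, -0.1909],
 [0.6489, 1, -0.5883],
 [-0.1909, -0.5883, 1]]


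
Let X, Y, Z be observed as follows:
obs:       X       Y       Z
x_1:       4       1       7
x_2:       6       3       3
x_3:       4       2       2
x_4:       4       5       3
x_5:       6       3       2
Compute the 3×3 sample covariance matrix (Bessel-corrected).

Step 1 — column means:
  mean(X) = (4 + 6 + 4 + 4 + 6) / 5 = 24/5 = 4.8
  mean(Y) = (1 + 3 + 2 + 5 + 3) / 5 = 14/5 = 2.8
  mean(Z) = (7 + 3 + 2 + 3 + 2) / 5 = 17/5 = 3.4

Step 2 — sample covariance S[i,j] = (1/(n-1)) · Σ_k (x_{k,i} - mean_i) · (x_{k,j} - mean_j), with n-1 = 4.
  S[X,X] = ((-0.8)·(-0.8) + (1.2)·(1.2) + (-0.8)·(-0.8) + (-0.8)·(-0.8) + (1.2)·(1.2)) / 4 = 4.8/4 = 1.2
  S[X,Y] = ((-0.8)·(-1.8) + (1.2)·(0.2) + (-0.8)·(-0.8) + (-0.8)·(2.2) + (1.2)·(0.2)) / 4 = 0.8/4 = 0.2
  S[X,Z] = ((-0.8)·(3.6) + (1.2)·(-0.4) + (-0.8)·(-1.4) + (-0.8)·(-0.4) + (1.2)·(-1.4)) / 4 = -3.6/4 = -0.9
  S[Y,Y] = ((-1.8)·(-1.8) + (0.2)·(0.2) + (-0.8)·(-0.8) + (2.2)·(2.2) + (0.2)·(0.2)) / 4 = 8.8/4 = 2.2
  S[Y,Z] = ((-1.8)·(3.6) + (0.2)·(-0.4) + (-0.8)·(-1.4) + (2.2)·(-0.4) + (0.2)·(-1.4)) / 4 = -6.6/4 = -1.65
  S[Z,Z] = ((3.6)·(3.6) + (-0.4)·(-0.4) + (-1.4)·(-1.4) + (-0.4)·(-0.4) + (-1.4)·(-1.4)) / 4 = 17.2/4 = 4.3

S is symmetric (S[j,i] = S[i,j]). Assembling:

S = [[1.2, 0.2, -0.9],
 [0.2, 2.2, -1.65],
 [-0.9, -1.65, 4.3]]


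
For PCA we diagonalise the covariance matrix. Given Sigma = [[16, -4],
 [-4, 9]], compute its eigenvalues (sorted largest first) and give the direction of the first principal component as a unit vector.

Step 1 — characteristic polynomial of 2×2 Sigma:
  det(Sigma - λI) = λ² - trace · λ + det = 0.
  trace = 16 + 9 = 25, det = 16·9 - (-4)² = 128.
Step 2 — discriminant:
  Δ = trace² - 4·det = 625 - 512 = 113.
Step 3 — eigenvalues:
  λ = (trace ± √Δ)/2 = (25 ± 10.6301)/2,
  λ_1 = 17.8151,  λ_2 = 7.1849.

Step 4 — unit eigenvector for λ_1: solve (Sigma - λ_1 I)v = 0. First row:
  (16 - 17.8151)·v_x + (-4)·v_y = 0, i.e. (-1.8151)·v_x + (-4)·v_y = 0,
  so v ∝ (b, λ_1 - a) = (-4, 1.8151); multiply by -1 so the first entry is positive: u = (4, -1.8151).
  ||u|| = √((4)² + (-1.8151)²) = √(19.2945) ≈ 4.3925,
  v_1 = u/||u|| ≈ (0.9106, -0.4132) (||v_1|| = 1).

λ_1 = 17.8151,  λ_2 = 7.1849;  v_1 ≈ (0.9106, -0.4132)


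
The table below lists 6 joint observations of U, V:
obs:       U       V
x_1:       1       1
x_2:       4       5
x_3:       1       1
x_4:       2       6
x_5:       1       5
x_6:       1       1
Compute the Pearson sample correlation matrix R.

Step 1 — column means:
  mean(U) = (1 + 4 + 1 + 2 + 1 + 1) / 6 = 10/6 = 1.6667
  mean(V) = (1 + 5 + 1 + 6 + 5 + 1) / 6 = 19/6 = 3.1667

Step 2 — sample variances and covariances s[i,j] = (1/(n-1)) · Σ_k (x_{k,i} - mean_i) · (x_{k,j} - mean_j), with n-1 = 5:
  s[U,U] = ((-0.6667)·(-0.6667) + (2.3333)·(2.3333) + (-0.6667)·(-0.6667) + (0.3333)·(0.3333) + (-0.6667)·(-0.6667) + (-0.6667)·(-0.6667)) / 5 = 7.3333/5 = 1.4667
  s[U,V] = ((-0.6667)·(-2.1667) + (2.3333)·(1.8333) + (-0.6667)·(-2.1667) + (0.3333)·(2.8333) + (-0.6667)·(1.8333) + (-0.6667)·(-2.1667)) / 5 = 8.3333/5 = 1.6667
  s[V,V] = ((-2.1667)·(-2.1667) + (1.8333)·(1.8333) + (-2.1667)·(-2.1667) + (2.8333)·(2.8333) + (1.8333)·(1.8333) + (-2.1667)·(-2.1667)) / 5 = 28.8333/5 = 5.7667
  Sample standard deviations s_i = √(s[i,i]):
  s(U) = √(1.4667) = 1.2111
  s(V) = √(5.7667) = 2.4014

Step 3 — r_{ij} = s_{ij} / (s_i · s_j):
  r[U,U] = 1 (diagonal).
  r[U,V] = 1.6667 / (1.2111 · 2.4014) = 1.6667 / 2.9082 = 0.5731
  r[V,V] = 1 (diagonal).

R is symmetric with unit diagonal. Assembling:

R = [[1, 0.5731],
 [0.5731, 1]]


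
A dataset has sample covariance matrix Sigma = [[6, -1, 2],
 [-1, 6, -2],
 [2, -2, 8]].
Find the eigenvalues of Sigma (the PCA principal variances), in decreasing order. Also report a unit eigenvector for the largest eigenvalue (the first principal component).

Step 1 — characteristic polynomial p(λ) = det(λI - Sigma) = λ³ - tr·λ² + c_1·λ - det, where tr = trace, c_1 = sum of the principal 2×2 minors, det = det(Sigma):
  tr = 6 + 6 + 8 = 20,
  c_1 = (6·6 - (-1)²) + (6·8 - (2)²) + (6·8 - (-2)²) = 35 + 44 + 44 = 123,
  det = 6·(6·8 - (-2)²) - (-1)·((-1)·8 - (-2)·(2)) + (2)·((-1)·(-2) - 6·(2)) = 6·(44) - (-1)·(-4) + (2)·(-10) = 240.
  So p(λ) = λ³ - 20λ² + 123λ - 240.
Step 2 — look for an integer root (rational root theorem: any rational root is an integer divisor of 240). Testing λ = 5:
  p(5) = 125 - 500 + 615 - 240 = 0  ✓
  Dividing out (λ - 5): p(λ) = (λ - 5)(λ² - 15λ + 48).
Step 3 — remaining eigenvalues from the quadratic λ² - 15λ + 48 = 0:
  Δ = 15² - 4·48 = 225 - 192 = 33,  λ = (15 ± √33)/2 = (15 ± 5.7446)/2 ≈ 10.3723 or 4.6277.
  Sorted: λ_1 = 10.3723,  λ_2 = 5,  λ_3 = 4.6277  (check: sum = 20 = tr ✓).

Step 4 — unit eigenvector for λ_1 ≈ 10.3723: v spans the null space of (Sigma - λ_1 I), whose rows are
  r_1 = (-4.3723, -1, 2),  r_2 = (-1, -4.3723, -2),  r_3 = (2, -2, -2.3723).
  v is orthogonal to every row, so take v ∝ r_1 × r_2 = ((-1)·(-2) - (2)·(-4.3723), (2)·(-1) - (-4.3723)·(-2), (-4.3723)·(-4.3723) - (-1)·(-1)) ≈ (10.7446, -10.7446, 18.1168).
  Let u = (10.7446, -10.7446, 18.1168).
  ||u|| = √((10.7446)² + (-10.7446)² + (18.1168)²) = √(559.1113) ≈ 23.6455,  v_1 = u/||u|| ≈ (0.4544, -0.4544, 0.7662) (||v_1|| = 1).

λ_1 = 10.3723,  λ_2 = 5,  λ_3 = 4.6277;  v_1 ≈ (0.4544, -0.4544, 0.7662)


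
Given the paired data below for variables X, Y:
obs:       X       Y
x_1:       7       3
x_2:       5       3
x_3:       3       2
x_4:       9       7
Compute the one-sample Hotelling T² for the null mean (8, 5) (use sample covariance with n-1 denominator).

Step 1 — sample mean vector:
  mean(X) = (7 + 5 + 3 + 9) / 4 = 24/4 = 6
  mean(Y) = (3 + 3 + 2 + 7) / 4 = 15/4 = 3.75
  x̄ = (6, 3.75),  deviation x̄ - mu_0 = (6, 3.75) - (8, 5) = (-2, -1.25).

Step 2 — sample covariance matrix, S[i,j] = (1/(n-1)) · Σ_k (x_{k,i} - mean_i) · (x_{k,j} - mean_j), divisor n-1 = 3:
  S[X,X] = ((1)·(1) + (-1)·(-1) + (-3)·(-3) + (3)·(3)) / 3 = 20/3 = 6.6667
  S[X,Y] = ((1)·(-0.75) + (-1)·(-0.75) + (-3)·(-1.75) + (3)·(3.25)) / 3 = 15/3 = 5
  S[Y,Y] = ((-0.75)·(-0.75) + (-0.75)·(-0.75) + (-1.75)·(-1.75) + (3.25)·(3.25)) / 3 = 14.75/3 = 4.9167
  S = [[6.6667, 5],
 [5, 4.9167]].

Step 3 — invert S. det(S) = 6.6667·4.9167 - (5)² = 7.7778.
  S^{-1} = (1/det) · [[d, -b], [-b, a]] = [[0.6321, -0.6429],
 [-0.6429, 0.8571]].

Step 4 — quadratic form (x̄ - mu_0)^T · S^{-1} · (x̄ - mu_0):
  S^{-1} · (x̄ - mu_0) = (-0.4607, 0.2143),
  (x̄ - mu_0)^T · [...] = (-2)·(-0.4607) + (-1.25)·(0.2143) = 0.6536.

Step 5 — scale by n: T² = 4 · 0.6536 = 2.6143.

T² ≈ 2.6143


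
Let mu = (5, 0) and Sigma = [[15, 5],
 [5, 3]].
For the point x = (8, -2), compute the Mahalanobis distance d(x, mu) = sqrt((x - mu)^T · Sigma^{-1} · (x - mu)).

Step 1 — centre the observation: (x - mu) = (3, -2).

Step 2 — invert Sigma. det(Sigma) = 15·3 - (5)² = 20.
  Sigma^{-1} = (1/det) · [[d, -b], [-b, a]] = [[0.15, -0.25],
 [-0.25, 0.75]].

Step 3 — form the quadratic (x - mu)^T · Sigma^{-1} · (x - mu):
  Sigma^{-1} · (x - mu) = (0.95, -2.25).
  (x - mu)^T · [Sigma^{-1} · (x - mu)] = (3)·(0.95) + (-2)·(-2.25) = 7.35.

Step 4 — take square root: d = √(7.35) ≈ 2.7111.

d(x, mu) = √(7.35) ≈ 2.7111


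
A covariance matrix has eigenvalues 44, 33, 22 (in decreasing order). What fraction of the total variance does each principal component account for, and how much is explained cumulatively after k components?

Step 1 — total variance = trace(Sigma) = Σ λ_i = 44 + 33 + 22 = 99.

Step 2 — fraction explained by component i = λ_i / Σ λ:
  PC1: 44/99 = 0.4444
  PC2: 33/99 = 0.3333
  PC3: 22/99 = 0.2222

Step 3 — cumulative fraction after k components = (λ_1 + ... + λ_k) / Σ λ:
  k = 1: 44/99 = 0.4444
  k = 2: (44 + 33)/99 = 77/99 = 0.7778
  k = 3: (44 + 33 + 22)/99 = 99/99 = 1

Summary (fraction, with percent):

explained: PC1 0.4444 (44.44%), PC2 0.3333 (33.33%), PC3 0.2222 (22.22%);  cumulative: 0.4444, 0.7778, 1


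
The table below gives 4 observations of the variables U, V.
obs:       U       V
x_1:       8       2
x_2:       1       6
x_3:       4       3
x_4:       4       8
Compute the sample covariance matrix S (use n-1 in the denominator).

Step 1 — column means:
  mean(U) = (8 + 1 + 4 + 4) / 4 = 17/4 = 4.25
  mean(V) = (2 + 6 + 3 + 8) / 4 = 19/4 = 4.75

Step 2 — sample covariance S[i,j] = (1/(n-1)) · Σ_k (x_{k,i} - mean_i) · (x_{k,j} - mean_j), with n-1 = 3.
  S[U,U] = ((3.75)·(3.75) + (-3.25)·(-3.25) + (-0.25)·(-0.25) + (-0.25)·(-0.25)) / 3 = 24.75/3 = 8.25
  S[U,V] = ((3.75)·(-2.75) + (-3.25)·(1.25) + (-0.25)·(-1.75) + (-0.25)·(3.25)) / 3 = -14.75/3 = -4.9167
  S[V,V] = ((-2.75)·(-2.75) + (1.25)·(1.25) + (-1.75)·(-1.75) + (3.25)·(3.25)) / 3 = 22.75/3 = 7.5833

S is symmetric (S[j,i] = S[i,j]). Assembling:

S = [[8.25, -4.9167],
 [-4.9167, 7.5833]]


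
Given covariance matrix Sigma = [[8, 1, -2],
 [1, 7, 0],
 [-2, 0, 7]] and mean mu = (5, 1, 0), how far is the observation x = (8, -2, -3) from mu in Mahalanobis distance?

Step 1 — centre the observation: (x - mu) = (3, -3, -3).

Step 2 — invert Sigma (cofactor / det for 3×3, or solve directly):
  Sigma^{-1} = [[0.1373, -0.0196, 0.0392],
 [-0.0196, 0.1457, -0.0056],
 [0.0392, -0.0056, 0.1541]].

Step 3 — form the quadratic (x - mu)^T · Sigma^{-1} · (x - mu):
  Sigma^{-1} · (x - mu) = (0.3529, -0.479, -0.3277).
  (x - mu)^T · [Sigma^{-1} · (x - mu)] = (3)·(0.3529) + (-3)·(-0.479) + (-3)·(-0.3277) = 3.479.

Step 4 — take square root: d = √(3.479) ≈ 1.8652.

d(x, mu) = √(3.479) ≈ 1.8652


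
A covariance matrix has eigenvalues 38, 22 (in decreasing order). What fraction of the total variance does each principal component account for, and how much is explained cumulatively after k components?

Step 1 — total variance = trace(Sigma) = Σ λ_i = 38 + 22 = 60.

Step 2 — fraction explained by component i = λ_i / Σ λ:
  PC1: 38/60 = 0.6333
  PC2: 22/60 = 0.3667

Step 3 — cumulative fraction after k components = (λ_1 + ... + λ_k) / Σ λ:
  k = 1: 38/60 = 0.6333
  k = 2: (38 + 22)/60 = 60/60 = 1

Summary (fraction, with percent):

explained: PC1 0.6333 (63.33%), PC2 0.3667 (36.67%);  cumulative: 0.6333, 1


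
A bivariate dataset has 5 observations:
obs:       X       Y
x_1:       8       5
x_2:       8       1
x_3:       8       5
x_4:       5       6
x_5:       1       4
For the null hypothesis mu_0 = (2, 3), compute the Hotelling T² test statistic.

Step 1 — sample mean vector:
  mean(X) = (8 + 8 + 8 + 5 + 1) / 5 = 30/5 = 6
  mean(Y) = (5 + 1 + 5 + 6 + 4) / 5 = 21/5 = 4.2
  x̄ = (6, 4.2),  deviation x̄ - mu_0 = (6, 4.2) - (2, 3) = (4, 1.2).

Step 2 — sample covariance matrix, S[i,j] = (1/(n-1)) · Σ_k (x_{k,i} - mean_i) · (x_{k,j} - mean_j), divisor n-1 = 4:
  S[X,X] = ((2)·(2) + (2)·(2) + (2)·(2) + (-1)·(-1) + (-5)·(-5)) / 4 = 38/4 = 9.5
  S[X,Y] = ((2)·(0.8) + (2)·(-3.2) + (2)·(0.8) + (-1)·(1.8) + (-5)·(-0.2)) / 4 = -4/4 = -1
  S[Y,Y] = ((0.8)·(0.8) + (-3.2)·(-3.2) + (0.8)·(0.8) + (1.8)·(1.8) + (-0.2)·(-0.2)) / 4 = 14.8/4 = 3.7
  S = [[9.5, -1],
 [-1, 3.7]].

Step 3 — invert S. det(S) = 9.5·3.7 - (-1)² = 34.15.
  S^{-1} = (1/det) · [[d, -b], [-b, a]] = [[0.1083, 0.0293],
 [0.0293, 0.2782]].

Step 4 — quadratic form (x̄ - mu_0)^T · S^{-1} · (x̄ - mu_0):
  S^{-1} · (x̄ - mu_0) = (0.4685, 0.451),
  (x̄ - mu_0)^T · [...] = (4)·(0.4685) + (1.2)·(0.451) = 2.4152.

Step 5 — scale by n: T² = 5 · 2.4152 = 12.0761.

T² ≈ 12.0761


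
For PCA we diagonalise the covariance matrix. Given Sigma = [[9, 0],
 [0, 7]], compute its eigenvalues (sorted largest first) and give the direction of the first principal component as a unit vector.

Step 1 — characteristic polynomial of 2×2 Sigma:
  det(Sigma - λI) = λ² - trace · λ + det = 0.
  trace = 9 + 7 = 16, det = 9·7 - (0)² = 63.
Step 2 — discriminant:
  Δ = trace² - 4·det = 256 - 252 = 4.
Step 3 — eigenvalues:
  λ = (trace ± √Δ)/2 = (16 ± 2)/2,
  λ_1 = 9,  λ_2 = 7.

Step 4 — unit eigenvector for λ_1: Sigma is diagonal, so its eigenvectors are the coordinate axes. λ_1 = 9 is the diagonal entry on the first coordinate axis, hence
  v_1 = (1, 0) (||v_1|| = 1).

λ_1 = 9,  λ_2 = 7;  v_1 ≈ (1, 0)


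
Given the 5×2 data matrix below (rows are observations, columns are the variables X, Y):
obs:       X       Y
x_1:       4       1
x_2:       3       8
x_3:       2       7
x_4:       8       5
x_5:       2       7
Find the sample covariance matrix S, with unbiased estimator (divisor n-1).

Step 1 — column means:
  mean(X) = (4 + 3 + 2 + 8 + 2) / 5 = 19/5 = 3.8
  mean(Y) = (1 + 8 + 7 + 5 + 7) / 5 = 28/5 = 5.6

Step 2 — sample covariance S[i,j] = (1/(n-1)) · Σ_k (x_{k,i} - mean_i) · (x_{k,j} - mean_j), with n-1 = 4.
  S[X,X] = ((0.2)·(0.2) + (-0.8)·(-0.8) + (-1.8)·(-1.8) + (4.2)·(4.2) + (-1.8)·(-1.8)) / 4 = 24.8/4 = 6.2
  S[X,Y] = ((0.2)·(-4.6) + (-0.8)·(2.4) + (-1.8)·(1.4) + (4.2)·(-0.6) + (-1.8)·(1.4)) / 4 = -10.4/4 = -2.6
  S[Y,Y] = ((-4.6)·(-4.6) + (2.4)·(2.4) + (1.4)·(1.4) + (-0.6)·(-0.6) + (1.4)·(1.4)) / 4 = 31.2/4 = 7.8

S is symmetric (S[j,i] = S[i,j]). Assembling:

S = [[6.2, -2.6],
 [-2.6, 7.8]]


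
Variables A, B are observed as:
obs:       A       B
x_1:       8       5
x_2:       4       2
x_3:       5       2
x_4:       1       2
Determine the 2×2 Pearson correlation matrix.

Step 1 — column means:
  mean(A) = (8 + 4 + 5 + 1) / 4 = 18/4 = 4.5
  mean(B) = (5 + 2 + 2 + 2) / 4 = 11/4 = 2.75

Step 2 — sample variances and covariances s[i,j] = (1/(n-1)) · Σ_k (x_{k,i} - mean_i) · (x_{k,j} - mean_j), with n-1 = 3:
  s[A,A] = ((3.5)·(3.5) + (-0.5)·(-0.5) + (0.5)·(0.5) + (-3.5)·(-3.5)) / 3 = 25/3 = 8.3333
  s[A,B] = ((3.5)·(2.25) + (-0.5)·(-0.75) + (0.5)·(-0.75) + (-3.5)·(-0.75)) / 3 = 10.5/3 = 3.5
  s[B,B] = ((2.25)·(2.25) + (-0.75)·(-0.75) + (-0.75)·(-0.75) + (-0.75)·(-0.75)) / 3 = 6.75/3 = 2.25
  Sample standard deviations s_i = √(s[i,i]):
  s(A) = √(8.3333) = 2.8868
  s(B) = √(2.25) = 1.5

Step 3 — r_{ij} = s_{ij} / (s_i · s_j):
  r[A,A] = 1 (diagonal).
  r[A,B] = 3.5 / (2.8868 · 1.5) = 3.5 / 4.3301 = 0.8083
  r[B,B] = 1 (diagonal).

R is symmetric with unit diagonal. Assembling:

R = [[1, 0.8083],
 [0.8083, 1]]


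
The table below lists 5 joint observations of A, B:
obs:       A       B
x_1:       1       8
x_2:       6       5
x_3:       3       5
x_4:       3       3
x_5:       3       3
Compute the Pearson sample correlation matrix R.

Step 1 — column means:
  mean(A) = (1 + 6 + 3 + 3 + 3) / 5 = 16/5 = 3.2
  mean(B) = (8 + 5 + 5 + 3 + 3) / 5 = 24/5 = 4.8

Step 2 — sample variances and covariances s[i,j] = (1/(n-1)) · Σ_k (x_{k,i} - mean_i) · (x_{k,j} - mean_j), with n-1 = 4:
  s[A,A] = ((-2.2)·(-2.2) + (2.8)·(2.8) + (-0.2)·(-0.2) + (-0.2)·(-0.2) + (-0.2)·(-0.2)) / 4 = 12.8/4 = 3.2
  s[A,B] = ((-2.2)·(3.2) + (2.8)·(0.2) + (-0.2)·(0.2) + (-0.2)·(-1.8) + (-0.2)·(-1.8)) / 4 = -5.8/4 = -1.45
  s[B,B] = ((3.2)·(3.2) + (0.2)·(0.2) + (0.2)·(0.2) + (-1.8)·(-1.8) + (-1.8)·(-1.8)) / 4 = 16.8/4 = 4.2
  Sample standard deviations s_i = √(s[i,i]):
  s(A) = √(3.2) = 1.7889
  s(B) = √(4.2) = 2.0494

Step 3 — r_{ij} = s_{ij} / (s_i · s_j):
  r[A,A] = 1 (diagonal).
  r[A,B] = -1.45 / (1.7889 · 2.0494) = -1.45 / 3.6661 = -0.3955
  r[B,B] = 1 (diagonal).

R is symmetric with unit diagonal. Assembling:

R = [[1, -0.3955],
 [-0.3955, 1]]


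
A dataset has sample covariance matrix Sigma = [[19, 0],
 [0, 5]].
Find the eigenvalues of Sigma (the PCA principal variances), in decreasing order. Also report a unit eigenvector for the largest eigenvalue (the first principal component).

Step 1 — characteristic polynomial of 2×2 Sigma:
  det(Sigma - λI) = λ² - trace · λ + det = 0.
  trace = 19 + 5 = 24, det = 19·5 - (0)² = 95.
Step 2 — discriminant:
  Δ = trace² - 4·det = 576 - 380 = 196.
Step 3 — eigenvalues:
  λ = (trace ± √Δ)/2 = (24 ± 14)/2,
  λ_1 = 19,  λ_2 = 5.

Step 4 — unit eigenvector for λ_1: Sigma is diagonal, so its eigenvectors are the coordinate axes. λ_1 = 19 is the diagonal entry on the first coordinate axis, hence
  v_1 = (1, 0) (||v_1|| = 1).

λ_1 = 19,  λ_2 = 5;  v_1 ≈ (1, 0)


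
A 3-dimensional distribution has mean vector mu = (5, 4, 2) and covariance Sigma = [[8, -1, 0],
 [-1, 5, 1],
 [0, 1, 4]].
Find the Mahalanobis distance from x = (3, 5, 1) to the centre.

Step 1 — centre the observation: (x - mu) = (-2, 1, -1).

Step 2 — invert Sigma (cofactor / det for 3×3, or solve directly):
  Sigma^{-1} = [[0.1284, 0.027, -0.0068],
 [0.027, 0.2162, -0.0541],
 [-0.0068, -0.0541, 0.2635]].

Step 3 — form the quadratic (x - mu)^T · Sigma^{-1} · (x - mu):
  Sigma^{-1} · (x - mu) = (-0.223, 0.2162, -0.3041).
  (x - mu)^T · [Sigma^{-1} · (x - mu)] = (-2)·(-0.223) + (1)·(0.2162) + (-1)·(-0.3041) = 0.9662.

Step 4 — take square root: d = √(0.9662) ≈ 0.983.

d(x, mu) = √(0.9662) ≈ 0.983


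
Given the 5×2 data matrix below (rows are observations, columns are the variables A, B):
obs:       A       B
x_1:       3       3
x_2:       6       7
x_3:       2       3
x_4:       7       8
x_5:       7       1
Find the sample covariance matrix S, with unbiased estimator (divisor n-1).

Step 1 — column means:
  mean(A) = (3 + 6 + 2 + 7 + 7) / 5 = 25/5 = 5
  mean(B) = (3 + 7 + 3 + 8 + 1) / 5 = 22/5 = 4.4

Step 2 — sample covariance S[i,j] = (1/(n-1)) · Σ_k (x_{k,i} - mean_i) · (x_{k,j} - mean_j), with n-1 = 4.
  S[A,A] = ((-2)·(-2) + (1)·(1) + (-3)·(-3) + (2)·(2) + (2)·(2)) / 4 = 22/4 = 5.5
  S[A,B] = ((-2)·(-1.4) + (1)·(2.6) + (-3)·(-1.4) + (2)·(3.6) + (2)·(-3.4)) / 4 = 10/4 = 2.5
  S[B,B] = ((-1.4)·(-1.4) + (2.6)·(2.6) + (-1.4)·(-1.4) + (3.6)·(3.6) + (-3.4)·(-3.4)) / 4 = 35.2/4 = 8.8

S is symmetric (S[j,i] = S[i,j]). Assembling:

S = [[5.5, 2.5],
 [2.5, 8.8]]


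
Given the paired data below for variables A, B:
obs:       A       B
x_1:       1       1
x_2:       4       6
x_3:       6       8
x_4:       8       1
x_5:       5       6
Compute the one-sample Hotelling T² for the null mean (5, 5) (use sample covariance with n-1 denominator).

Step 1 — sample mean vector:
  mean(A) = (1 + 4 + 6 + 8 + 5) / 5 = 24/5 = 4.8
  mean(B) = (1 + 6 + 8 + 1 + 6) / 5 = 22/5 = 4.4
  x̄ = (4.8, 4.4),  deviation x̄ - mu_0 = (4.8, 4.4) - (5, 5) = (-0.2, -0.6).

Step 2 — sample covariance matrix, S[i,j] = (1/(n-1)) · Σ_k (x_{k,i} - mean_i) · (x_{k,j} - mean_j), divisor n-1 = 4:
  S[A,A] = ((-3.8)·(-3.8) + (-0.8)·(-0.8) + (1.2)·(1.2) + (3.2)·(3.2) + (0.2)·(0.2)) / 4 = 26.8/4 = 6.7
  S[A,B] = ((-3.8)·(-3.4) + (-0.8)·(1.6) + (1.2)·(3.6) + (3.2)·(-3.4) + (0.2)·(1.6)) / 4 = 5.4/4 = 1.35
  S[B,B] = ((-3.4)·(-3.4) + (1.6)·(1.6) + (3.6)·(3.6) + (-3.4)·(-3.4) + (1.6)·(1.6)) / 4 = 41.2/4 = 10.3
  S = [[6.7, 1.35],
 [1.35, 10.3]].

Step 3 — invert S. det(S) = 6.7·10.3 - (1.35)² = 67.1875.
  S^{-1} = (1/det) · [[d, -b], [-b, a]] = [[0.1533, -0.0201],
 [-0.0201, 0.0997]].

Step 4 — quadratic form (x̄ - mu_0)^T · S^{-1} · (x̄ - mu_0):
  S^{-1} · (x̄ - mu_0) = (-0.0186, -0.0558),
  (x̄ - mu_0)^T · [...] = (-0.2)·(-0.0186) + (-0.6)·(-0.0558) = 0.0372.

Step 5 — scale by n: T² = 5 · 0.0372 = 0.186.

T² ≈ 0.186


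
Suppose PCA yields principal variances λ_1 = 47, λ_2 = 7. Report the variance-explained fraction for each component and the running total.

Step 1 — total variance = trace(Sigma) = Σ λ_i = 47 + 7 = 54.

Step 2 — fraction explained by component i = λ_i / Σ λ:
  PC1: 47/54 = 0.8704
  PC2: 7/54 = 0.1296

Step 3 — cumulative fraction after k components = (λ_1 + ... + λ_k) / Σ λ:
  k = 1: 47/54 = 0.8704
  k = 2: (47 + 7)/54 = 54/54 = 1

Summary (fraction, with percent):

explained: PC1 0.8704 (87.04%), PC2 0.1296 (12.96%);  cumulative: 0.8704, 1


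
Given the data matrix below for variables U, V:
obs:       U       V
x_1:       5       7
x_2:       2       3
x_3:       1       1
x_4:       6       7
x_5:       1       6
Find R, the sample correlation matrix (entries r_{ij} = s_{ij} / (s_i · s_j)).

Step 1 — column means:
  mean(U) = (5 + 2 + 1 + 6 + 1) / 5 = 15/5 = 3
  mean(V) = (7 + 3 + 1 + 7 + 6) / 5 = 24/5 = 4.8

Step 2 — sample variances and covariances s[i,j] = (1/(n-1)) · Σ_k (x_{k,i} - mean_i) · (x_{k,j} - mean_j), with n-1 = 4:
  s[U,U] = ((2)·(2) + (-1)·(-1) + (-2)·(-2) + (3)·(3) + (-2)·(-2)) / 4 = 22/4 = 5.5
  s[U,V] = ((2)·(2.2) + (-1)·(-1.8) + (-2)·(-3.8) + (3)·(2.2) + (-2)·(1.2)) / 4 = 18/4 = 4.5
  s[V,V] = ((2.2)·(2.2) + (-1.8)·(-1.8) + (-3.8)·(-3.8) + (2.2)·(2.2) + (1.2)·(1.2)) / 4 = 28.8/4 = 7.2
  Sample standard deviations s_i = √(s[i,i]):
  s(U) = √(5.5) = 2.3452
  s(V) = √(7.2) = 2.6833

Step 3 — r_{ij} = s_{ij} / (s_i · s_j):
  r[U,U] = 1 (diagonal).
  r[U,V] = 4.5 / (2.3452 · 2.6833) = 4.5 / 6.2929 = 0.7151
  r[V,V] = 1 (diagonal).

R is symmetric with unit diagonal. Assembling:

R = [[1, 0.7151],
 [0.7151, 1]]


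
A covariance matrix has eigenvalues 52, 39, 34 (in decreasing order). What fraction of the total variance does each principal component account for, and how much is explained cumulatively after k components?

Step 1 — total variance = trace(Sigma) = Σ λ_i = 52 + 39 + 34 = 125.

Step 2 — fraction explained by component i = λ_i / Σ λ:
  PC1: 52/125 = 0.416
  PC2: 39/125 = 0.312
  PC3: 34/125 = 0.272

Step 3 — cumulative fraction after k components = (λ_1 + ... + λ_k) / Σ λ:
  k = 1: 52/125 = 0.416
  k = 2: (52 + 39)/125 = 91/125 = 0.728
  k = 3: (52 + 39 + 34)/125 = 125/125 = 1

Summary (fraction, with percent):

explained: PC1 0.416 (41.6%), PC2 0.312 (31.2%), PC3 0.272 (27.2%);  cumulative: 0.416, 0.728, 1


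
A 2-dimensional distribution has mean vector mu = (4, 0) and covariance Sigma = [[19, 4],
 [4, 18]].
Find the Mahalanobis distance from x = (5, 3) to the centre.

Step 1 — centre the observation: (x - mu) = (1, 3).

Step 2 — invert Sigma. det(Sigma) = 19·18 - (4)² = 326.
  Sigma^{-1} = (1/det) · [[d, -b], [-b, a]] = [[0.0552, -0.0123],
 [-0.0123, 0.0583]].

Step 3 — form the quadratic (x - mu)^T · Sigma^{-1} · (x - mu):
  Sigma^{-1} · (x - mu) = (0.0184, 0.1626).
  (x - mu)^T · [Sigma^{-1} · (x - mu)] = (1)·(0.0184) + (3)·(0.1626) = 0.5061.

Step 4 — take square root: d = √(0.5061) ≈ 0.7114.

d(x, mu) = √(0.5061) ≈ 0.7114


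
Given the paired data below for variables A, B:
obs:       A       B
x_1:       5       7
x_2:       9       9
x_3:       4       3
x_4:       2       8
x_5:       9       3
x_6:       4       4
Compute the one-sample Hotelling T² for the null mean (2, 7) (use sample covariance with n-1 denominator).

Step 1 — sample mean vector:
  mean(A) = (5 + 9 + 4 + 2 + 9 + 4) / 6 = 33/6 = 5.5
  mean(B) = (7 + 9 + 3 + 8 + 3 + 4) / 6 = 34/6 = 5.6667
  x̄ = (5.5, 5.6667),  deviation x̄ - mu_0 = (5.5, 5.6667) - (2, 7) = (3.5, -1.3333).

Step 2 — sample covariance matrix, S[i,j] = (1/(n-1)) · Σ_k (x_{k,i} - mean_i) · (x_{k,j} - mean_j), divisor n-1 = 5:
  S[A,A] = ((-0.5)·(-0.5) + (3.5)·(3.5) + (-1.5)·(-1.5) + (-3.5)·(-3.5) + (3.5)·(3.5) + (-1.5)·(-1.5)) / 5 = 41.5/5 = 8.3
  S[A,B] = ((-0.5)·(1.3333) + (3.5)·(3.3333) + (-1.5)·(-2.6667) + (-3.5)·(2.3333) + (3.5)·(-2.6667) + (-1.5)·(-1.6667)) / 5 = 0/5 = 0
  S[B,B] = ((1.3333)·(1.3333) + (3.3333)·(3.3333) + (-2.6667)·(-2.6667) + (2.3333)·(2.3333) + (-2.6667)·(-2.6667) + (-1.6667)·(-1.6667)) / 5 = 35.3333/5 = 7.0667
  S = [[8.3, 0],
 [0, 7.0667]].

Step 3 — invert S. det(S) = 8.3·7.0667 - (0)² = 58.6533.
  S^{-1} = (1/det) · [[d, -b], [-b, a]] = [[0.1205, 0],
 [0, 0.1415]].

Step 4 — quadratic form (x̄ - mu_0)^T · S^{-1} · (x̄ - mu_0):
  S^{-1} · (x̄ - mu_0) = (0.4217, -0.1887),
  (x̄ - mu_0)^T · [...] = (3.5)·(0.4217) + (-1.3333)·(-0.1887) = 1.7275.

Step 5 — scale by n: T² = 6 · 1.7275 = 10.3649.

T² ≈ 10.3649


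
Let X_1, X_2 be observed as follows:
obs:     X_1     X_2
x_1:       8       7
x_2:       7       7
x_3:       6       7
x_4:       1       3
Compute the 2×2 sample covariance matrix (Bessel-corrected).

Step 1 — column means:
  mean(X_1) = (8 + 7 + 6 + 1) / 4 = 22/4 = 5.5
  mean(X_2) = (7 + 7 + 7 + 3) / 4 = 24/4 = 6

Step 2 — sample covariance S[i,j] = (1/(n-1)) · Σ_k (x_{k,i} - mean_i) · (x_{k,j} - mean_j), with n-1 = 3.
  S[X_1,X_1] = ((2.5)·(2.5) + (1.5)·(1.5) + (0.5)·(0.5) + (-4.5)·(-4.5)) / 3 = 29/3 = 9.6667
  S[X_1,X_2] = ((2.5)·(1) + (1.5)·(1) + (0.5)·(1) + (-4.5)·(-3)) / 3 = 18/3 = 6
  S[X_2,X_2] = ((1)·(1) + (1)·(1) + (1)·(1) + (-3)·(-3)) / 3 = 12/3 = 4

S is symmetric (S[j,i] = S[i,j]). Assembling:

S = [[9.6667, 6],
 [6, 4]]


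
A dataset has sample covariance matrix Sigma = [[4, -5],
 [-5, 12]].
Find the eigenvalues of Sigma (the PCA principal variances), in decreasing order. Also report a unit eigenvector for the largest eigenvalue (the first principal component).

Step 1 — characteristic polynomial of 2×2 Sigma:
  det(Sigma - λI) = λ² - trace · λ + det = 0.
  trace = 4 + 12 = 16, det = 4·12 - (-5)² = 23.
Step 2 — discriminant:
  Δ = trace² - 4·det = 256 - 92 = 164.
Step 3 — eigenvalues:
  λ = (trace ± √Δ)/2 = (16 ± 12.8062)/2,
  λ_1 = 14.4031,  λ_2 = 1.5969.

Step 4 — unit eigenvector for λ_1: solve (Sigma - λ_1 I)v = 0. First row:
  (4 - 14.4031)·v_x + (-5)·v_y = 0, i.e. (-10.4031)·v_x + (-5)·v_y = 0,
  so v ∝ (b, λ_1 - a) = (-5, 10.4031); multiply by -1 so the first entry is positive: u = (5, -10.4031).
  ||u|| = √((5)² + (-10.4031)²) = √(133.225) ≈ 11.5423,
  v_1 = u/||u|| ≈ (0.4332, -0.9013) (||v_1|| = 1).

λ_1 = 14.4031,  λ_2 = 1.5969;  v_1 ≈ (0.4332, -0.9013)


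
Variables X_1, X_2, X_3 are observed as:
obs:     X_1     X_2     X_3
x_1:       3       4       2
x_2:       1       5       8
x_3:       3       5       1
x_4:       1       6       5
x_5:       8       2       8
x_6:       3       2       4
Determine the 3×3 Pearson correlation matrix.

Step 1 — column means:
  mean(X_1) = (3 + 1 + 3 + 1 + 8 + 3) / 6 = 19/6 = 3.1667
  mean(X_2) = (4 + 5 + 5 + 6 + 2 + 2) / 6 = 24/6 = 4
  mean(X_3) = (2 + 8 + 1 + 5 + 8 + 4) / 6 = 28/6 = 4.6667

Step 2 — sample variances and covariances s[i,j] = (1/(n-1)) · Σ_k (x_{k,i} - mean_i) · (x_{k,j} - mean_j), with n-1 = 5:
  s[X_1,X_1] = ((-0.1667)·(-0.1667) + (-2.1667)·(-2.1667) + (-0.1667)·(-0.1667) + (-2.1667)·(-2.1667) + (4.8333)·(4.8333) + (-0.1667)·(-0.1667)) / 5 = 32.8333/5 = 6.5667
  s[X_1,X_2] = ((-0.1667)·(0) + (-2.1667)·(1) + (-0.1667)·(1) + (-2.1667)·(2) + (4.8333)·(-2) + (-0.1667)·(-2)) / 5 = -16/5 = -3.2
  s[X_1,X_3] = ((-0.1667)·(-2.6667) + (-2.1667)·(3.3333) + (-0.1667)·(-3.6667) + (-2.1667)·(0.3333) + (4.8333)·(3.3333) + (-0.1667)·(-0.6667)) / 5 = 9.3333/5 = 1.8667
  s[X_2,X_2] = ((0)·(0) + (1)·(1) + (1)·(1) + (2)·(2) + (-2)·(-2) + (-2)·(-2)) / 5 = 14/5 = 2.8
  s[X_2,X_3] = ((0)·(-2.6667) + (1)·(3.3333) + (1)·(-3.6667) + (2)·(0.3333) + (-2)·(3.3333) + (-2)·(-0.6667)) / 5 = -5/5 = -1
  s[X_3,X_3] = ((-2.6667)·(-2.6667) + (3.3333)·(3.3333) + (-3.6667)·(-3.6667) + (0.3333)·(0.3333) + (3.3333)·(3.3333) + (-0.6667)·(-0.6667)) / 5 = 43.3333/5 = 8.6667
  Sample standard deviations s_i = √(s[i,i]):
  s(X_1) = √(6.5667) = 2.5626
  s(X_2) = √(2.8) = 1.6733
  s(X_3) = √(8.6667) = 2.9439

Step 3 — r_{ij} = s_{ij} / (s_i · s_j):
  r[X_1,X_1] = 1 (diagonal).
  r[X_1,X_2] = -3.2 / (2.5626 · 1.6733) = -3.2 / 4.288 = -0.7463
  r[X_1,X_3] = 1.8667 / (2.5626 · 2.9439) = 1.8667 / 7.5439 = 0.2474
  r[X_2,X_2] = 1 (diagonal).
  r[X_2,X_3] = -1 / (1.6733 · 2.9439) = -1 / 4.9261 = -0.203
  r[X_3,X_3] = 1 (diagonal).

R is symmetric with unit diagonal. Assembling:

R = [[1, -0.7463, 0.2474],
 [-0.7463, 1, -0.203],
 [0.2474, -0.203, 1]]


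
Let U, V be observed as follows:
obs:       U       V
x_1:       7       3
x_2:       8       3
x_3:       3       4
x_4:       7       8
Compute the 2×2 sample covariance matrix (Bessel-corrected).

Step 1 — column means:
  mean(U) = (7 + 8 + 3 + 7) / 4 = 25/4 = 6.25
  mean(V) = (3 + 3 + 4 + 8) / 4 = 18/4 = 4.5

Step 2 — sample covariance S[i,j] = (1/(n-1)) · Σ_k (x_{k,i} - mean_i) · (x_{k,j} - mean_j), with n-1 = 3.
  S[U,U] = ((0.75)·(0.75) + (1.75)·(1.75) + (-3.25)·(-3.25) + (0.75)·(0.75)) / 3 = 14.75/3 = 4.9167
  S[U,V] = ((0.75)·(-1.5) + (1.75)·(-1.5) + (-3.25)·(-0.5) + (0.75)·(3.5)) / 3 = 0.5/3 = 0.1667
  S[V,V] = ((-1.5)·(-1.5) + (-1.5)·(-1.5) + (-0.5)·(-0.5) + (3.5)·(3.5)) / 3 = 17/3 = 5.6667

S is symmetric (S[j,i] = S[i,j]). Assembling:

S = [[4.9167, 0.1667],
 [0.1667, 5.6667]]
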